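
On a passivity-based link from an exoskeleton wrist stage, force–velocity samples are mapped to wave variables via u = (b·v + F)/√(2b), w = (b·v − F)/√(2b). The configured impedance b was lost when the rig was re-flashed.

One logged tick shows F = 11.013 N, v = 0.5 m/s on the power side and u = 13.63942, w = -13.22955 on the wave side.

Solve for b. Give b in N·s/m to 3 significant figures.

b = 0.336 N·s/m

u + w = 0.4099;  u + w = √(2b)·v, so √(2b) = 0.4099/0.5 = 0.8197.
b = (√(2b))²/2 = 0.6720/2 = 0.3360.
(Check via u − w = 2F/√(2b): u − w = 26.8690, 2F/√(2b) = 26.8695.)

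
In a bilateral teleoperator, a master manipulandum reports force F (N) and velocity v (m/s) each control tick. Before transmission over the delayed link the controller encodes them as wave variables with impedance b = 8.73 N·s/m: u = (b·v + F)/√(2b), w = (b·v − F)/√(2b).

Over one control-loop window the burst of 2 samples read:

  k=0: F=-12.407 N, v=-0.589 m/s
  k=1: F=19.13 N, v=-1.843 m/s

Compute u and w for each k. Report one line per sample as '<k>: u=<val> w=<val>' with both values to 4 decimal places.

k=0: b·v=8.73×(-0.589)=-5.1420; √(2b)=4.1785; u=(-5.1420+(-12.407))/4.1785=-4.1998, w=(-5.1420−(-12.407))/4.1785=1.7387
k=1: b·v=8.73×(-1.843)=-16.0894; √(2b)=4.1785; u=(-16.0894+19.13)/4.1785=0.7277, w=(-16.0894−19.13)/4.1785=-8.4287

0: u=-4.1998 w=1.7387
1: u=0.7277 w=-8.4287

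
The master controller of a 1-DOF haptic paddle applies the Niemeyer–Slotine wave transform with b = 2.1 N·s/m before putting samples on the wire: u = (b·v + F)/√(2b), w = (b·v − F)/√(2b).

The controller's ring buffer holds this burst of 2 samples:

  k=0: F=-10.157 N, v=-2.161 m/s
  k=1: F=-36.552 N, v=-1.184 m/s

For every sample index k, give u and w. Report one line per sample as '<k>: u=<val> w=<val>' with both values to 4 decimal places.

0: u=-7.1705 w=2.7417
1: u=-19.0488 w=16.6223

k=0: b·v=2.1×(-2.161)=-4.5381; √(2b)=2.0494; u=(-4.5381+(-10.157))/2.0494=-7.1705, w=(-4.5381−(-10.157))/2.0494=2.7417
k=1: b·v=2.1×(-1.184)=-2.4864; √(2b)=2.0494; u=(-2.4864+(-36.552))/2.0494=-19.0488, w=(-2.4864−(-36.552))/2.0494=16.6223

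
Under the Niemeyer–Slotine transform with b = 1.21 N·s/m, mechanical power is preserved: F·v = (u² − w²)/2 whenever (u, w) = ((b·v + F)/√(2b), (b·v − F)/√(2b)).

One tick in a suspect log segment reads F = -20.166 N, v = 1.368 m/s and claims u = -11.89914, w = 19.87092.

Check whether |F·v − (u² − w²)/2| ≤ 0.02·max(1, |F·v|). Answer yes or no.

F·v = (-20.166)×1.368 = -27.58709 W.
(u² − w²)/2 = (141.58953 − 394.85346)/2 = -126.63196 W.
|Δ| = 99.04488;  2% of max(1, |F·v|) = 0.55174.

no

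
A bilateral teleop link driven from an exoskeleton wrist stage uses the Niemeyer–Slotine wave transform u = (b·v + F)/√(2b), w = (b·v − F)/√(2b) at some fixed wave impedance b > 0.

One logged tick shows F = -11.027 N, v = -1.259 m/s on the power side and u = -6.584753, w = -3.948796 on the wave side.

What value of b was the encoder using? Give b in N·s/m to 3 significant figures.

u + w = -10.533549;  u + w = √(2b)·v, so √(2b) = -10.533549/(-1.259) = 8.366600.
b = (√(2b))²/2 = 69.999990/2 = 34.999995.
(Check via u − w = 2F/√(2b): u − w = -2.635957, 2F/√(2b) = -2.635957.)

b = 35 N·s/m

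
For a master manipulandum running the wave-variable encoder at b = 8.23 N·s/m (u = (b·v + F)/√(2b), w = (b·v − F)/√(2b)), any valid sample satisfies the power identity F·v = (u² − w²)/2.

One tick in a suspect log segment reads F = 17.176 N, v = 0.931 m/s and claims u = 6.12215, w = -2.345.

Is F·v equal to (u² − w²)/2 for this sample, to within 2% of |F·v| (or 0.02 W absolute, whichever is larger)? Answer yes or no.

yes

F·v = 17.176×0.931 = 15.9909 W.
(u² − w²)/2 = (37.4807 − 5.4990)/2 = 15.9908 W.
|Δ| = 0.0000;  2% of max(1, |F·v|) = 0.3198.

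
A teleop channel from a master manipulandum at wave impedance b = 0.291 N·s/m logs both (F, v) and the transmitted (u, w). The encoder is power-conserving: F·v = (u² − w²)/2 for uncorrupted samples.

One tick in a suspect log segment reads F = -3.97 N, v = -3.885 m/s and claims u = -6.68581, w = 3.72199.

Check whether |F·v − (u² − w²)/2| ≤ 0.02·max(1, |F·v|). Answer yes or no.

F·v = (-3.97)×(-3.885) = 15.42345 W.
(u² − w²)/2 = (44.70006 − 13.85321)/2 = 15.42342 W.
|Δ| = 0.00003;  2% of max(1, |F·v|) = 0.30847.

yes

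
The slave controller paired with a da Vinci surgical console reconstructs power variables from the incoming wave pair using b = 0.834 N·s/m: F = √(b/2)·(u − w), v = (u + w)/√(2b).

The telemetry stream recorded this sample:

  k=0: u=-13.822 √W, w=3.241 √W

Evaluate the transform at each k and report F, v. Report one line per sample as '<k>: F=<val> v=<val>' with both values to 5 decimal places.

k=0: u−w=-17.06300, u+w=-10.58100; √(b/2)=0.64576, √(2b)=1.29151; F=0.64576×(-17.063)=-11.01852, v=-10.58100/1.29151=-8.19273

0: F=-11.01852 v=-8.19273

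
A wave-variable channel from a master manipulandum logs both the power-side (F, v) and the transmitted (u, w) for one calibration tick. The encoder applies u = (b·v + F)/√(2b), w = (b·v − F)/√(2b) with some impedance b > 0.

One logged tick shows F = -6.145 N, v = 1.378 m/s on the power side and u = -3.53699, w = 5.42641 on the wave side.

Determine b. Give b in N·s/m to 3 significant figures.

u + w = 1.88942;  u + w = √(2b)·v, so √(2b) = 1.88942/1.378 = 1.37113.
b = (√(2b))²/2 = 1.88000/2 = 0.94000.
(Check via u − w = 2F/√(2b): u − w = -8.96340, 2F/√(2b) = -8.96340.)

b = 0.94 N·s/m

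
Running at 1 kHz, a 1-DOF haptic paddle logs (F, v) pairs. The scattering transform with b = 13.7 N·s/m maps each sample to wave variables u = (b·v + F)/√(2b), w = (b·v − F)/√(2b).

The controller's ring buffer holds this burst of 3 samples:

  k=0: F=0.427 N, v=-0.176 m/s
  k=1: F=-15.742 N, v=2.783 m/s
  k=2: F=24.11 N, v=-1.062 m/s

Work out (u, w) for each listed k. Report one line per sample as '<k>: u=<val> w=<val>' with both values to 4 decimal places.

k=0: b·v=13.7×(-0.176)=-2.4112; √(2b)=5.2345; u=(-2.4112+0.427)/5.2345=-0.3791, w=(-2.4112−0.427)/5.2345=-0.5422
k=1: b·v=13.7×2.783=38.1271; √(2b)=5.2345; u=(38.1271+(-15.742))/5.2345=4.2765, w=(38.1271−(-15.742))/5.2345=10.2912
k=2: b·v=13.7×(-1.062)=-14.5494; √(2b)=5.2345; u=(-14.5494+24.11)/5.2345=1.8265, w=(-14.5494−24.11)/5.2345=-7.3855

0: u=-0.3791 w=-0.5422
1: u=4.2765 w=10.2912
2: u=1.8265 w=-7.3855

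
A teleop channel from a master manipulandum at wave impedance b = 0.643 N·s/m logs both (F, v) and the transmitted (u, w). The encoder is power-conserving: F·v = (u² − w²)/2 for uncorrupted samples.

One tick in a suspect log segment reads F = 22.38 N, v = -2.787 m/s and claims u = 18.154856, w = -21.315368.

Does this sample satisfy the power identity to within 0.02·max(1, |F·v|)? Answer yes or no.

F·v = 22.38×(-2.787) = -62.373060 W.
(u² − w²)/2 = (329.598796 − 454.344913)/2 = -62.373058 W.
|Δ| = 0.000002;  2% of max(1, |F·v|) = 1.247461.

yes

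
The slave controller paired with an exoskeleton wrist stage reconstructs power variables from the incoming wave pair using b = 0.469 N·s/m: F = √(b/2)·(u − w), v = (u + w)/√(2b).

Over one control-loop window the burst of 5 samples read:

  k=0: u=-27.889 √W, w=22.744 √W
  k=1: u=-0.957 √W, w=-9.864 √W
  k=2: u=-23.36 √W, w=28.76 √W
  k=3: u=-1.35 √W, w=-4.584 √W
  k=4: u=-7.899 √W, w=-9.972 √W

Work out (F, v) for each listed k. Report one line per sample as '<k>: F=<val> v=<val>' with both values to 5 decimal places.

0: F=-24.51913 v=-5.31232
1: F=4.31323 v=-11.17290
2: F=-25.23921 v=5.57561
3: F=1.56607 v=-6.12698
4: F=1.00385 v=-18.45217

k=0: u−w=-50.63300, u+w=-5.14500; √(b/2)=0.48425, √(2b)=0.96850; F=0.48425×(-50.633)=-24.51913, v=-5.14500/0.96850=-5.31232
k=1: u−w=8.90700, u+w=-10.82100; √(b/2)=0.48425, √(2b)=0.96850; F=0.48425×8.907=4.31323, v=-10.82100/0.96850=-11.17290
k=2: u−w=-52.12000, u+w=5.40000; √(b/2)=0.48425, √(2b)=0.96850; F=0.48425×(-52.12)=-25.23921, v=5.40000/0.96850=5.57561
k=3: u−w=3.23400, u+w=-5.93400; √(b/2)=0.48425, √(2b)=0.96850; F=0.48425×3.234=1.56607, v=-5.93400/0.96850=-6.12698
k=4: u−w=2.07300, u+w=-17.87100; √(b/2)=0.48425, √(2b)=0.96850; F=0.48425×2.073=1.00385, v=-17.87100/0.96850=-18.45217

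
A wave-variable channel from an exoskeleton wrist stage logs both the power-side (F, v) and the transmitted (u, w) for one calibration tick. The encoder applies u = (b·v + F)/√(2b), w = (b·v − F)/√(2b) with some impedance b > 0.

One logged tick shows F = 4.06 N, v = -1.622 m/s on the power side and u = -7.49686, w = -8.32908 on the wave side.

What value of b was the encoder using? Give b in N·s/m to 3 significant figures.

u + w = -15.82594;  u + w = √(2b)·v, so √(2b) = -15.82594/(-1.622) = 9.75705.
b = (√(2b))²/2 = 95.20008/2 = 47.60004.
(Check via u − w = 2F/√(2b): u − w = 0.83222, 2F/√(2b) = 0.83222.)

b = 47.6 N·s/m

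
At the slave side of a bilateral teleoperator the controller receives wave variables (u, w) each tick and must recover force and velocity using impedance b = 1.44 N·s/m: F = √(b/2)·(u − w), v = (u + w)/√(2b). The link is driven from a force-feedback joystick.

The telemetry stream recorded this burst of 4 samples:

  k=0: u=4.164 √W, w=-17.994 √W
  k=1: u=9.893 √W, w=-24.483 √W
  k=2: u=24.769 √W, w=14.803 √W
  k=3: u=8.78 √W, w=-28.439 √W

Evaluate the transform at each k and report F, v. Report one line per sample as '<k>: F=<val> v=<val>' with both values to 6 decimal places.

0: F=18.801686 v=-8.149406
1: F=29.169003 v=-8.597240
2: F=8.456431 v=23.318025
3: F=31.581369 v=-11.584177

k=0: u−w=22.158000, u+w=-13.830000; √(b/2)=0.848528, √(2b)=1.697056; F=0.848528×22.158=18.801686, v=-13.830000/1.697056=-8.149406
k=1: u−w=34.376000, u+w=-14.590000; √(b/2)=0.848528, √(2b)=1.697056; F=0.848528×34.376=29.169003, v=-14.590000/1.697056=-8.597240
k=2: u−w=9.966000, u+w=39.572000; √(b/2)=0.848528, √(2b)=1.697056; F=0.848528×9.966=8.456431, v=39.572000/1.697056=23.318025
k=3: u−w=37.219000, u+w=-19.659000; √(b/2)=0.848528, √(2b)=1.697056; F=0.848528×37.219=31.581369, v=-19.659000/1.697056=-11.584177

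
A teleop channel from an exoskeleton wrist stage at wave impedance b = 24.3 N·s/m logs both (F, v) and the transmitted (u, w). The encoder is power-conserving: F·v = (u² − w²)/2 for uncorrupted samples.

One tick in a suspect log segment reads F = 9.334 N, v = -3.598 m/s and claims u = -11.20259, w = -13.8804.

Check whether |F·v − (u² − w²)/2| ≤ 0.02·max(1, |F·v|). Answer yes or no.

F·v = 9.334×(-3.598) = -33.5837 W.
(u² − w²)/2 = (125.4980 − 192.6655)/2 = -33.5837 W.
|Δ| = 0.0000;  2% of max(1, |F·v|) = 0.6717.

yes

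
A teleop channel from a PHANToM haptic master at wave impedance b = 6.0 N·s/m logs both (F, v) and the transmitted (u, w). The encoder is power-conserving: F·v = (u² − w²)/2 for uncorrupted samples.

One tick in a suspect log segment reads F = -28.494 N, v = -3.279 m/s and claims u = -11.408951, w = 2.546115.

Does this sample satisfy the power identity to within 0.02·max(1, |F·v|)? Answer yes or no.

no

F·v = (-28.494)×(-3.279) = 93.431826 W.
(u² − w²)/2 = (130.164163 − 6.482702)/2 = 61.840731 W.
|Δ| = 31.591095;  2% of max(1, |F·v|) = 1.868637.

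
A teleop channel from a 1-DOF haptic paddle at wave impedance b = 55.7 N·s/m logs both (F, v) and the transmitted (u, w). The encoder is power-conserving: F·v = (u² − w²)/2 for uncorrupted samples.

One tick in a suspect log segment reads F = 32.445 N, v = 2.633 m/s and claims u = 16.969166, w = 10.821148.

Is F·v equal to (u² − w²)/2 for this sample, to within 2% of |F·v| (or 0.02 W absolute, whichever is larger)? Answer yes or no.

F·v = 32.445×2.633 = 85.427685 W.
(u² − w²)/2 = (287.952595 − 117.097244)/2 = 85.427675 W.
|Δ| = 0.000010;  2% of max(1, |F·v|) = 1.708554.

yes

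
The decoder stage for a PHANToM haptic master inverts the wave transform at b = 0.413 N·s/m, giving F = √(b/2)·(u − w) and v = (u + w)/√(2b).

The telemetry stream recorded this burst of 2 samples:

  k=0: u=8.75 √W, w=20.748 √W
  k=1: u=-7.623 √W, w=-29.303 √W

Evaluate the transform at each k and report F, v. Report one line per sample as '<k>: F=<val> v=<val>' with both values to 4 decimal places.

0: F=-5.4522 v=32.4566
1: F=9.8519 v=-40.6296

k=0: u−w=-11.9980, u+w=29.4980; √(b/2)=0.4544, √(2b)=0.9088; F=0.4544×(-11.998)=-5.4522, v=29.4980/0.9088=32.4566
k=1: u−w=21.6800, u+w=-36.9260; √(b/2)=0.4544, √(2b)=0.9088; F=0.4544×21.68=9.8519, v=-36.9260/0.9088=-40.6296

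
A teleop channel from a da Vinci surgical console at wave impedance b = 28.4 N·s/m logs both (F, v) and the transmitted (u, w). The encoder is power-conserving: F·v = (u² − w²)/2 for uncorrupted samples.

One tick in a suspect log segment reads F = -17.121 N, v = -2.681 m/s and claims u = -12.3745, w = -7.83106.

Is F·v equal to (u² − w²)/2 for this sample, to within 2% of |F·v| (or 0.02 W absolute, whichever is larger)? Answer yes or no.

F·v = (-17.121)×(-2.681) = 45.90140 W.
(u² − w²)/2 = (153.12825 − 61.32550)/2 = 45.90137 W.
|Δ| = 0.00003;  2% of max(1, |F·v|) = 0.91803.

yes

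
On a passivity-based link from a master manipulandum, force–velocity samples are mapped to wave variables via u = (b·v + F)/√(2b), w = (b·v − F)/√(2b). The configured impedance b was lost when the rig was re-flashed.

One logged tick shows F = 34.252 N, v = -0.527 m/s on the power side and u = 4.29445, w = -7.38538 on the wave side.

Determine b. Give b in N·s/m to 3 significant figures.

b = 17.2 N·s/m

u + w = -3.09093;  u + w = √(2b)·v, so √(2b) = -3.09093/(-0.527) = 5.86514.
b = (√(2b))²/2 = 34.39989/2 = 17.19995.
(Check via u − w = 2F/√(2b): u − w = 11.67983, 2F/√(2b) = 11.67985.)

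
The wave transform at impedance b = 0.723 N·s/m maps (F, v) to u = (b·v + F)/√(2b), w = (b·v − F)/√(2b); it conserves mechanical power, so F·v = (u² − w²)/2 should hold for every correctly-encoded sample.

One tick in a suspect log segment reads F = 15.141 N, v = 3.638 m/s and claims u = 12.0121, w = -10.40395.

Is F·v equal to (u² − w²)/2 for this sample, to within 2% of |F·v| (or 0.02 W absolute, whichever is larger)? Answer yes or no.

F·v = 15.141×3.638 = 55.0830 W.
(u² − w²)/2 = (144.2905 − 108.2422)/2 = 18.0242 W.
|Δ| = 37.0588;  2% of max(1, |F·v|) = 1.1017.

no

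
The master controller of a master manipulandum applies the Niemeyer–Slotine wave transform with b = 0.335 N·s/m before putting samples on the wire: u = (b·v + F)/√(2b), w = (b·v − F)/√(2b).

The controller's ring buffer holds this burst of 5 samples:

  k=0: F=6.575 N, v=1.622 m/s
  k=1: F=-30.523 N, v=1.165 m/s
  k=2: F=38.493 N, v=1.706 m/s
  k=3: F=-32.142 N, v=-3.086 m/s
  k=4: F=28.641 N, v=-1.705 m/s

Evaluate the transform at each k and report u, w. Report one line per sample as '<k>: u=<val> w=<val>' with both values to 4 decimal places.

0: u=8.6965 w=-7.3688
1: u=-36.8130 w=37.7666
2: u=47.7249 w=-46.3285
3: u=-40.5307 w=38.0047
4: u=34.2927 w=-35.6884

k=0: b·v=0.335×1.622=0.5434; √(2b)=0.8185; u=(0.5434+6.575)/0.8185=8.6965, w=(0.5434−6.575)/0.8185=-7.3688
k=1: b·v=0.335×1.165=0.3903; √(2b)=0.8185; u=(0.3903+(-30.523))/0.8185=-36.8130, w=(0.3903−(-30.523))/0.8185=37.7666
k=2: b·v=0.335×1.706=0.5715; √(2b)=0.8185; u=(0.5715+38.493)/0.8185=47.7249, w=(0.5715−38.493)/0.8185=-46.3285
k=3: b·v=0.335×(-3.086)=-1.0338; √(2b)=0.8185; u=(-1.0338+(-32.142))/0.8185=-40.5307, w=(-1.0338−(-32.142))/0.8185=38.0047
k=4: b·v=0.335×(-1.705)=-0.5712; √(2b)=0.8185; u=(-0.5712+28.641)/0.8185=34.2927, w=(-0.5712−28.641)/0.8185=-35.6884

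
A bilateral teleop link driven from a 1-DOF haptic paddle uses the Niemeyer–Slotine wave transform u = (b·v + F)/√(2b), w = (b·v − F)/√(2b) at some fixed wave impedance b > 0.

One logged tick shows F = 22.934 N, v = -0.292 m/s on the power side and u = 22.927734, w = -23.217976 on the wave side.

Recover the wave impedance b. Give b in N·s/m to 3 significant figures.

u + w = -0.290242;  u + w = √(2b)·v, so √(2b) = -0.290242/(-0.292) = 0.993979.
b = (√(2b))²/2 = 0.987995/2 = 0.493998.
(Check via u − w = 2F/√(2b): u − w = 46.145710, 2F/√(2b) = 46.145823.)

b = 0.494 N·s/m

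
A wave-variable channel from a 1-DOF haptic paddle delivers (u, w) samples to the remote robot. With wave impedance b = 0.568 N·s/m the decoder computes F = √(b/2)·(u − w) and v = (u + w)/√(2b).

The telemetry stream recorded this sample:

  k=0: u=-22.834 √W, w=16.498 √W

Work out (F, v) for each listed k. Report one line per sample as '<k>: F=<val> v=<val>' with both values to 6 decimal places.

k=0: u−w=-39.332000, u+w=-6.336000; √(b/2)=0.532917, √(2b)=1.065833; F=0.532917×(-39.332)=-20.960672, v=-6.336000/1.065833=-5.944646

0: F=-20.960672 v=-5.944646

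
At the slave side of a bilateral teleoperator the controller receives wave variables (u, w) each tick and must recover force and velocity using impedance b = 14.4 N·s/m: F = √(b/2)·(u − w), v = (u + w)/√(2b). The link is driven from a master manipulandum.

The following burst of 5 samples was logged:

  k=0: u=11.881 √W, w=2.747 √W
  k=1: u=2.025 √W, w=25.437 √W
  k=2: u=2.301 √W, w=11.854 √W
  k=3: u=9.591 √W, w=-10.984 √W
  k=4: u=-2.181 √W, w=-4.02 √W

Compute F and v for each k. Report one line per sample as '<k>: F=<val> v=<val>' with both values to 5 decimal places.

k=0: u−w=9.13400, u+w=14.62800; √(b/2)=2.68328, √(2b)=5.36656; F=2.68328×9.134=24.50909, v=14.62800/5.36656=2.72577
k=1: u−w=-23.41200, u+w=27.46200; √(b/2)=2.68328, √(2b)=5.36656; F=2.68328×(-23.412)=-62.82099, v=27.46200/5.36656=5.11724
k=2: u−w=-9.55300, u+w=14.15500; √(b/2)=2.68328, √(2b)=5.36656; F=2.68328×(-9.553)=-25.63339, v=14.15500/5.36656=2.63763
k=3: u−w=20.57500, u+w=-1.39300; √(b/2)=2.68328, √(2b)=5.36656; F=2.68328×20.575=55.20852, v=-1.39300/5.36656=-0.25957
k=4: u−w=1.83900, u+w=-6.20100; √(b/2)=2.68328, √(2b)=5.36656; F=2.68328×1.839=4.93455, v=-6.20100/5.36656=-1.15549

0: F=24.50909 v=2.72577
1: F=-62.82099 v=5.11724
2: F=-25.63339 v=2.63763
3: F=55.20852 v=-0.25957
4: F=4.93455 v=-1.15549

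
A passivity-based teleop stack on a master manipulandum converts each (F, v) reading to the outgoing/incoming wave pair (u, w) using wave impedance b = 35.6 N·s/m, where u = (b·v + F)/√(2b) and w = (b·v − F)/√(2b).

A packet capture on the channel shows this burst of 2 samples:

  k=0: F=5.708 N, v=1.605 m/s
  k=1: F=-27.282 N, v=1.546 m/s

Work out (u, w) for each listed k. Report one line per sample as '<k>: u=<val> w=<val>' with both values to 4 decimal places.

k=0: b·v=35.6×1.605=57.1380; √(2b)=8.4380; u=(57.1380+5.708)/8.4380=7.4480, w=(57.1380−5.708)/8.4380=6.0950
k=1: b·v=35.6×1.546=55.0376; √(2b)=8.4380; u=(55.0376+(-27.282))/8.4380=3.2894, w=(55.0376−(-27.282))/8.4380=9.7558

0: u=7.4480 w=6.0950
1: u=3.2894 w=9.7558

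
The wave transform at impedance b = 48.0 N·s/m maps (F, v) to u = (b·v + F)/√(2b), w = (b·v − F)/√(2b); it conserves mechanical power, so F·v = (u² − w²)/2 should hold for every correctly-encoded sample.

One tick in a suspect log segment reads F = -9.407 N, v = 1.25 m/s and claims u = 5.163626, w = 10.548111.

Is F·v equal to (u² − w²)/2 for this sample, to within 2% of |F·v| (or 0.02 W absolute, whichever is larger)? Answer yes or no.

no

F·v = (-9.407)×1.25 = -11.758750 W.
(u² − w²)/2 = (26.663033 − 111.262646)/2 = -42.299806 W.
|Δ| = 30.541056;  2% of max(1, |F·v|) = 0.235175.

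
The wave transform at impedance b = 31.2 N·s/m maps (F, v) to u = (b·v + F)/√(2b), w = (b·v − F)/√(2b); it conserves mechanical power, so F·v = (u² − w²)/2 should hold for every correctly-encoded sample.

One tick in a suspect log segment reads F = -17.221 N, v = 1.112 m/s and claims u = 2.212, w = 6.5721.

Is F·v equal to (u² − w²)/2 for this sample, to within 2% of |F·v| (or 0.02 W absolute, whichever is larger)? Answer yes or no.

yes

F·v = (-17.221)×1.112 = -19.14975 W.
(u² − w²)/2 = (4.89294 − 43.19250)/2 = -19.14978 W.
|Δ| = 0.00003;  2% of max(1, |F·v|) = 0.38300.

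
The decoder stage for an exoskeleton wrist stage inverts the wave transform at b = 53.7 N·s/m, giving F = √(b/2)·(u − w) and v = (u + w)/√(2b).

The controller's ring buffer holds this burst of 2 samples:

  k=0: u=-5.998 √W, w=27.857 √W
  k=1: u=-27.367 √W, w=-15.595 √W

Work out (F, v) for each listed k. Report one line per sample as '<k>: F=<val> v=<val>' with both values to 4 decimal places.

0: F=-175.4264 v=2.1093
1: F=-60.9990 v=-4.1456

k=0: u−w=-33.8550, u+w=21.8590; √(b/2)=5.1817, √(2b)=10.3634; F=5.1817×(-33.855)=-175.4264, v=21.8590/10.3634=2.1093
k=1: u−w=-11.7720, u+w=-42.9620; √(b/2)=5.1817, √(2b)=10.3634; F=5.1817×(-11.772)=-60.9990, v=-42.9620/10.3634=-4.1456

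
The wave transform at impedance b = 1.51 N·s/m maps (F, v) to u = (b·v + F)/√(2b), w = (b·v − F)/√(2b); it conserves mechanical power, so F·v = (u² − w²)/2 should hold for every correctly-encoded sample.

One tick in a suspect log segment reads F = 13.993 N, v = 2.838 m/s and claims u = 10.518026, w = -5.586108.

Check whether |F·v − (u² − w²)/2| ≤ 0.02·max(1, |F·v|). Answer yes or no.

F·v = 13.993×2.838 = 39.712134 W.
(u² − w²)/2 = (110.628871 − 31.204603)/2 = 39.712134 W.
|Δ| = 0.000000;  2% of max(1, |F·v|) = 0.794243.

yes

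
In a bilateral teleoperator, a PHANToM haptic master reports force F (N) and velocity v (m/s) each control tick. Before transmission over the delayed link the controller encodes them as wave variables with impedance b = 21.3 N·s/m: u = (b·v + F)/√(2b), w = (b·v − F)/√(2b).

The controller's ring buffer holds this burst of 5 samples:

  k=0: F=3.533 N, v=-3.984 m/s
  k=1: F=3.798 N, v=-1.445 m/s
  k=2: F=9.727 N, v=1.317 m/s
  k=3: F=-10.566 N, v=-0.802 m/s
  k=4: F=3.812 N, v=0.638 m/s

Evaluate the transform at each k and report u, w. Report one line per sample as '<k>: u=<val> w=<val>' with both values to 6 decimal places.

0: u=-12.460219 w=-13.542821
1: u=-4.133759 w=-5.297564
2: u=5.788244 w=2.807641
3: u=-4.236121 w=-0.998427
4: u=2.666118 w=1.498023

k=0: b·v=21.3×(-3.984)=-84.859200; √(2b)=6.526868; u=(-84.859200+3.533)/6.526868=-12.460219, w=(-84.859200−3.533)/6.526868=-13.542821
k=1: b·v=21.3×(-1.445)=-30.778500; √(2b)=6.526868; u=(-30.778500+3.798)/6.526868=-4.133759, w=(-30.778500−3.798)/6.526868=-5.297564
k=2: b·v=21.3×1.317=28.052100; √(2b)=6.526868; u=(28.052100+9.727)/6.526868=5.788244, w=(28.052100−9.727)/6.526868=2.807641
k=3: b·v=21.3×(-0.802)=-17.082600; √(2b)=6.526868; u=(-17.082600+(-10.566))/6.526868=-4.236121, w=(-17.082600−(-10.566))/6.526868=-0.998427
k=4: b·v=21.3×0.638=13.589400; √(2b)=6.526868; u=(13.589400+3.812)/6.526868=2.666118, w=(13.589400−3.812)/6.526868=1.498023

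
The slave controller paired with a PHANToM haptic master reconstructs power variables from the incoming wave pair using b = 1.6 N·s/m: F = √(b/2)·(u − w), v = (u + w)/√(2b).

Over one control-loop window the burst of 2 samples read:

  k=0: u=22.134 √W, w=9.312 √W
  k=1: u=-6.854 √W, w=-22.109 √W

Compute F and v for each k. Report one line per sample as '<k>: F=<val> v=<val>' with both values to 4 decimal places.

0: F=11.4683 v=17.5788
1: F=13.6445 v=-16.1908

k=0: u−w=12.8220, u+w=31.4460; √(b/2)=0.8944, √(2b)=1.7889; F=0.8944×12.822=11.4683, v=31.4460/1.7889=17.5788
k=1: u−w=15.2550, u+w=-28.9630; √(b/2)=0.8944, √(2b)=1.7889; F=0.8944×15.255=13.6445, v=-28.9630/1.7889=-16.1908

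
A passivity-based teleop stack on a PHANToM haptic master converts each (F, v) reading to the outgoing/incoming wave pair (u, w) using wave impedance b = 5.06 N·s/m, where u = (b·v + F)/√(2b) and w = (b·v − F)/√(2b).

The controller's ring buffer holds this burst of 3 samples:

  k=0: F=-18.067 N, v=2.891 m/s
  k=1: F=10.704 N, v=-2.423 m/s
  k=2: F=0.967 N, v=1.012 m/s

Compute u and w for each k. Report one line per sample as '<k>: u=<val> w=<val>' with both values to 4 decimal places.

k=0: b·v=5.06×2.891=14.6285; √(2b)=3.1812; u=(14.6285+(-18.067))/3.1812=-1.0809, w=(14.6285−(-18.067))/3.1812=10.2777
k=1: b·v=5.06×(-2.423)=-12.2604; √(2b)=3.1812; u=(-12.2604+10.704)/3.1812=-0.4892, w=(-12.2604−10.704)/3.1812=-7.2188
k=2: b·v=5.06×1.012=5.1207; √(2b)=3.1812; u=(5.1207+0.967)/3.1812=1.9137, w=(5.1207−0.967)/3.1812=1.3057

0: u=-1.0809 w=10.2777
1: u=-0.4892 w=-7.2188
2: u=1.9137 w=1.3057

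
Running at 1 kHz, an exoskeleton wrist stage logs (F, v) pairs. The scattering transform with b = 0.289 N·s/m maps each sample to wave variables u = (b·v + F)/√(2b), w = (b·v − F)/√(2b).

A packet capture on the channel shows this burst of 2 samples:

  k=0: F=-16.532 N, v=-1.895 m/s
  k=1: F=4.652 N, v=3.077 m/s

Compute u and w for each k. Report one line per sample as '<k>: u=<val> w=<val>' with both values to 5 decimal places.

0: u=-22.46545 w=21.02475
1: u=7.28860 w=-4.94927

k=0: b·v=0.289×(-1.895)=-0.54766; √(2b)=0.76026; u=(-0.54766+(-16.532))/0.76026=-22.46545, w=(-0.54766−(-16.532))/0.76026=21.02475
k=1: b·v=0.289×3.077=0.88925; √(2b)=0.76026; u=(0.88925+4.652)/0.76026=7.28860, w=(0.88925−4.652)/0.76026=-4.94927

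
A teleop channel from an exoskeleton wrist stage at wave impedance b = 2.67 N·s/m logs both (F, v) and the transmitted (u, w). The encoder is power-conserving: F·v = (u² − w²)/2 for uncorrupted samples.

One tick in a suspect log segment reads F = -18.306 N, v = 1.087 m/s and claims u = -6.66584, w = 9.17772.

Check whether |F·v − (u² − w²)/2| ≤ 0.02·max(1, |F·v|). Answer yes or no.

F·v = (-18.306)×1.087 = -19.8986 W.
(u² − w²)/2 = (44.4334 − 84.2305)/2 = -19.8986 W.
|Δ| = 0.0001;  2% of max(1, |F·v|) = 0.3980.

yes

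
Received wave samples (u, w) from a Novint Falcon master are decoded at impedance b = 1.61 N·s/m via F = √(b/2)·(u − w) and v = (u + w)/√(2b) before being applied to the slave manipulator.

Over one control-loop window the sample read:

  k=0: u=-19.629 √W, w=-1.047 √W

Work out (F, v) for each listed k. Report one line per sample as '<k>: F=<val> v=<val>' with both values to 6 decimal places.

0: F=-16.672103 v=-11.522284

k=0: u−w=-18.582000, u+w=-20.676000; √(b/2)=0.897218, √(2b)=1.794436; F=0.897218×(-18.582)=-16.672103, v=-20.676000/1.794436=-11.522284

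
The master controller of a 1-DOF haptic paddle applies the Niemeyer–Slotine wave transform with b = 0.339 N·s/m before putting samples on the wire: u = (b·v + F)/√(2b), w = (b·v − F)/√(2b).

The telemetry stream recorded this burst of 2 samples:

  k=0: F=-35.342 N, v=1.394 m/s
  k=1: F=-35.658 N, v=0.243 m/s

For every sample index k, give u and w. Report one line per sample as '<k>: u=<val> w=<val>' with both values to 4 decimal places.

k=0: b·v=0.339×1.394=0.4726; √(2b)=0.8234; u=(0.4726+(-35.342))/0.8234=-42.3477, w=(0.4726−(-35.342))/0.8234=43.4956
k=1: b·v=0.339×0.243=0.0824; √(2b)=0.8234; u=(0.0824+(-35.658))/0.8234=-43.2054, w=(0.0824−(-35.658))/0.8234=43.4055

0: u=-42.3477 w=43.4956
1: u=-43.2054 w=43.4055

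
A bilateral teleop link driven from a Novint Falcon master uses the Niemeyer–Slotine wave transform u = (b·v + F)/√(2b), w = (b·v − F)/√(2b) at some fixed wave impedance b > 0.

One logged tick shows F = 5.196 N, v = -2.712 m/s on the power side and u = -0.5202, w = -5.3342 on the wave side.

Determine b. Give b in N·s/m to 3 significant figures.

u + w = -5.8544;  u + w = √(2b)·v, so √(2b) = -5.8544/(-2.712) = 2.1587.
b = (√(2b))²/2 = 4.6600/2 = 2.3300.
(Check via u − w = 2F/√(2b): u − w = 4.8140, 2F/√(2b) = 4.8140.)

b = 2.33 N·s/m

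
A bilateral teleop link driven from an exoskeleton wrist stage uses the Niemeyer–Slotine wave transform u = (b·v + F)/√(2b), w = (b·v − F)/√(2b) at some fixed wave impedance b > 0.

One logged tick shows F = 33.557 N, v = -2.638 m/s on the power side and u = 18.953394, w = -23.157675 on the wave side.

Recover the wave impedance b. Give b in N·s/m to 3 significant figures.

u + w = -4.204281;  u + w = √(2b)·v, so √(2b) = -4.204281/(-2.638) = 1.593738.
b = (√(2b))²/2 = 2.540001/2 = 1.270001.
(Check via u − w = 2F/√(2b): u − w = 42.111069, 2F/√(2b) = 42.111061.)

b = 1.27 N·s/m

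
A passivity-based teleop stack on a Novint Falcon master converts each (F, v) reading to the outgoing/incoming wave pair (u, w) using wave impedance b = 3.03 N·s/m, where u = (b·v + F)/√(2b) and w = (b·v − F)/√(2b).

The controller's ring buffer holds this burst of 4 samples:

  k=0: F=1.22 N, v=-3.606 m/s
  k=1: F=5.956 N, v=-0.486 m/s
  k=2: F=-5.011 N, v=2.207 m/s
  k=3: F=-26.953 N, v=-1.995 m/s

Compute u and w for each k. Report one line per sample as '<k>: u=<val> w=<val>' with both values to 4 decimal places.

0: u=-3.9429 w=-4.9340
1: u=1.8213 w=-3.0177
2: u=0.6809 w=4.7521
3: u=-13.4045 w=8.4934

k=0: b·v=3.03×(-3.606)=-10.9262; √(2b)=2.4617; u=(-10.9262+1.22)/2.4617=-3.9429, w=(-10.9262−1.22)/2.4617=-4.9340
k=1: b·v=3.03×(-0.486)=-1.4726; √(2b)=2.4617; u=(-1.4726+5.956)/2.4617=1.8213, w=(-1.4726−5.956)/2.4617=-3.0177
k=2: b·v=3.03×2.207=6.6872; √(2b)=2.4617; u=(6.6872+(-5.011))/2.4617=0.6809, w=(6.6872−(-5.011))/2.4617=4.7521
k=3: b·v=3.03×(-1.995)=-6.0449; √(2b)=2.4617; u=(-6.0449+(-26.953))/2.4617=-13.4045, w=(-6.0449−(-26.953))/2.4617=8.4934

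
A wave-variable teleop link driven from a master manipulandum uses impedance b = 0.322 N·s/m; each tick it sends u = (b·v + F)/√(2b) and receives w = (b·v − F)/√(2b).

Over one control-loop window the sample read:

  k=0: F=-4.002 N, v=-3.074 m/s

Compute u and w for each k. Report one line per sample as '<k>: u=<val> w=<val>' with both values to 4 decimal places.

0: u=-6.2204 w=3.7535

k=0: b·v=0.322×(-3.074)=-0.9898; √(2b)=0.8025; u=(-0.9898+(-4.002))/0.8025=-6.2204, w=(-0.9898−(-4.002))/0.8025=3.7535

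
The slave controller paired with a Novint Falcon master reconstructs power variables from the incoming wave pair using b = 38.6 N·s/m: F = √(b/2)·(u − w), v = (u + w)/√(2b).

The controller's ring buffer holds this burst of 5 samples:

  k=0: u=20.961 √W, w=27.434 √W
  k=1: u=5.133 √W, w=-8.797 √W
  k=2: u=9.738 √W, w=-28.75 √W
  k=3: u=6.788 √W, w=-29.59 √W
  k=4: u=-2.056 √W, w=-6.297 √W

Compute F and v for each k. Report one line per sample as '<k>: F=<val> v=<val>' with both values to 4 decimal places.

0: F=-28.4370 v=5.5080
1: F=61.1969 v=-0.4170
2: F=169.0846 v=-2.1638
3: F=159.8150 v=-2.5952
4: F=18.6315 v=-0.9507

k=0: u−w=-6.4730, u+w=48.3950; √(b/2)=4.3932, √(2b)=8.7864; F=4.3932×(-6.473)=-28.4370, v=48.3950/8.7864=5.5080
k=1: u−w=13.9300, u+w=-3.6640; √(b/2)=4.3932, √(2b)=8.7864; F=4.3932×13.93=61.1969, v=-3.6640/8.7864=-0.4170
k=2: u−w=38.4880, u+w=-19.0120; √(b/2)=4.3932, √(2b)=8.7864; F=4.3932×38.488=169.0846, v=-19.0120/8.7864=-2.1638
k=3: u−w=36.3780, u+w=-22.8020; √(b/2)=4.3932, √(2b)=8.7864; F=4.3932×36.378=159.8150, v=-22.8020/8.7864=-2.5952
k=4: u−w=4.2410, u+w=-8.3530; √(b/2)=4.3932, √(2b)=8.7864; F=4.3932×4.241=18.6315, v=-8.3530/8.7864=-0.9507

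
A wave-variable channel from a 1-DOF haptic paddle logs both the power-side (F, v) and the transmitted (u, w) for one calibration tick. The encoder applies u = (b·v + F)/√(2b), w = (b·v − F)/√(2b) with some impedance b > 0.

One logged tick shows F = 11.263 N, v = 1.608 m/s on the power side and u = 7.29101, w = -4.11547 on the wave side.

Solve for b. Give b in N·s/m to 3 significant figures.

b = 1.95 N·s/m

u + w = 3.17554;  u + w = √(2b)·v, so √(2b) = 3.17554/1.608 = 1.97484.
b = (√(2b))²/2 = 3.89999/2 = 1.94999.
(Check via u − w = 2F/√(2b): u − w = 11.40648, 2F/√(2b) = 11.40650.)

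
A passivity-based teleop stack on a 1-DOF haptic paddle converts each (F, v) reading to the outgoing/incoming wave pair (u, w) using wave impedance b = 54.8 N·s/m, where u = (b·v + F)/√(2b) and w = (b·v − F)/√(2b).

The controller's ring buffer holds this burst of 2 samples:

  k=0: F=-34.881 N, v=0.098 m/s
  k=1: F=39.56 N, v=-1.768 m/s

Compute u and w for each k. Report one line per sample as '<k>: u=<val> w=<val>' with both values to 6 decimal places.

k=0: b·v=54.8×0.098=5.370400; √(2b)=10.469002; u=(5.370400+(-34.881))/10.469002=-2.818855, w=(5.370400−(-34.881))/10.469002=3.844817
k=1: b·v=54.8×(-1.768)=-96.886400; √(2b)=10.469002; u=(-96.886400+39.56)/10.469002=-5.475823, w=(-96.886400−39.56)/10.469002=-13.033372

0: u=-2.818855 w=3.844817
1: u=-5.475823 w=-13.033372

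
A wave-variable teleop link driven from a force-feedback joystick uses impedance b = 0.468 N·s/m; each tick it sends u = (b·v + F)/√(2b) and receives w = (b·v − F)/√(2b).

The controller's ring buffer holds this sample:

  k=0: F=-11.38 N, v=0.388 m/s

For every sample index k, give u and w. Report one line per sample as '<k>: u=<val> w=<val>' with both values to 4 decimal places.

0: u=-11.5749 w=11.9503

k=0: b·v=0.468×0.388=0.1816; √(2b)=0.9675; u=(0.1816+(-11.38))/0.9675=-11.5749, w=(0.1816−(-11.38))/0.9675=11.9503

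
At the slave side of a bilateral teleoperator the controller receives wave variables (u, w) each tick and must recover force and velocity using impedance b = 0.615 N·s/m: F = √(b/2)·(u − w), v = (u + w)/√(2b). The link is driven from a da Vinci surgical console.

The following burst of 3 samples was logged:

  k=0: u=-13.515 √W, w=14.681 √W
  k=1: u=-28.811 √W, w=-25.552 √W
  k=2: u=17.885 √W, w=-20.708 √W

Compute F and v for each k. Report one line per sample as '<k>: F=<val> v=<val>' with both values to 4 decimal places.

0: F=-15.6354 v=1.0513
1: F=-1.8072 v=-49.0175
2: F=21.4009 v=-2.5454

k=0: u−w=-28.1960, u+w=1.1660; √(b/2)=0.5545, √(2b)=1.1091; F=0.5545×(-28.196)=-15.6354, v=1.1660/1.1091=1.0513
k=1: u−w=-3.2590, u+w=-54.3630; √(b/2)=0.5545, √(2b)=1.1091; F=0.5545×(-3.259)=-1.8072, v=-54.3630/1.1091=-49.0175
k=2: u−w=38.5930, u+w=-2.8230; √(b/2)=0.5545, √(2b)=1.1091; F=0.5545×38.593=21.4009, v=-2.8230/1.1091=-2.5454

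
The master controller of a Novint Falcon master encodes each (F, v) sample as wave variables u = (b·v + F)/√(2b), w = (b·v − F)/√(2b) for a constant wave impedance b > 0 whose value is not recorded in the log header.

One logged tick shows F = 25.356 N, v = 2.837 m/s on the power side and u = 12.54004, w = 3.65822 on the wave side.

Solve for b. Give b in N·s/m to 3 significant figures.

u + w = 16.19826;  u + w = √(2b)·v, so √(2b) = 16.19826/2.837 = 5.70964.
b = (√(2b))²/2 = 32.60003/2 = 16.30002.
(Check via u − w = 2F/√(2b): u − w = 8.88182, 2F/√(2b) = 8.88181.)

b = 16.3 N·s/m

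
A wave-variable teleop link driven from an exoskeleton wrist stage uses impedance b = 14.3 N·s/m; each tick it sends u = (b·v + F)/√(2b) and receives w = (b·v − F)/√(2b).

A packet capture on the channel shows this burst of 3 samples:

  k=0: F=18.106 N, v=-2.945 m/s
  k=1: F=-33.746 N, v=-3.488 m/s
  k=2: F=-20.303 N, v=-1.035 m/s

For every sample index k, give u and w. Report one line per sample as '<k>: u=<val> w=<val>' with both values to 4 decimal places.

0: u=-4.4891 w=-11.2604
1: u=-15.6369 w=-3.0166
2: u=-6.5640 w=1.0289

k=0: b·v=14.3×(-2.945)=-42.1135; √(2b)=5.3479; u=(-42.1135+18.106)/5.3479=-4.4891, w=(-42.1135−18.106)/5.3479=-11.2604
k=1: b·v=14.3×(-3.488)=-49.8784; √(2b)=5.3479; u=(-49.8784+(-33.746))/5.3479=-15.6369, w=(-49.8784−(-33.746))/5.3479=-3.0166
k=2: b·v=14.3×(-1.035)=-14.8005; √(2b)=5.3479; u=(-14.8005+(-20.303))/5.3479=-6.5640, w=(-14.8005−(-20.303))/5.3479=1.0289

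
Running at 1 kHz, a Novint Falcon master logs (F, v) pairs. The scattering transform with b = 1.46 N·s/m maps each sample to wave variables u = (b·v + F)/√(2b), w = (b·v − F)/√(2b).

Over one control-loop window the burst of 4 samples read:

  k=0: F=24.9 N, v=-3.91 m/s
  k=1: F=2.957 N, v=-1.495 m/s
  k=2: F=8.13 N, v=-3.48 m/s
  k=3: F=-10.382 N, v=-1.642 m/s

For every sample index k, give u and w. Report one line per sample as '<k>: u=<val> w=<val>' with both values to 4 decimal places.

0: u=11.2309 w=-17.9123
1: u=0.4531 w=-3.0078
2: u=1.7844 w=-7.7310
3: u=-7.4785 w=4.6727

k=0: b·v=1.46×(-3.91)=-5.7086; √(2b)=1.7088; u=(-5.7086+24.9)/1.7088=11.2309, w=(-5.7086−24.9)/1.7088=-17.9123
k=1: b·v=1.46×(-1.495)=-2.1827; √(2b)=1.7088; u=(-2.1827+2.957)/1.7088=0.4531, w=(-2.1827−2.957)/1.7088=-3.0078
k=2: b·v=1.46×(-3.48)=-5.0808; √(2b)=1.7088; u=(-5.0808+8.13)/1.7088=1.7844, w=(-5.0808−8.13)/1.7088=-7.7310
k=3: b·v=1.46×(-1.642)=-2.3973; √(2b)=1.7088; u=(-2.3973+(-10.382))/1.7088=-7.4785, w=(-2.3973−(-10.382))/1.7088=4.6727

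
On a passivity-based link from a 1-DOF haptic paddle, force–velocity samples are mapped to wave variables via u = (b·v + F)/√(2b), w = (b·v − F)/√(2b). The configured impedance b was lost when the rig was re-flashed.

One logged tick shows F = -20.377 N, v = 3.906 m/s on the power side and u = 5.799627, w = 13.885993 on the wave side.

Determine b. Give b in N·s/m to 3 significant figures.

b = 12.7 N·s/m

u + w = 19.685620;  u + w = √(2b)·v, so √(2b) = 19.685620/3.906 = 5.039841.
b = (√(2b))²/2 = 25.400000/2 = 12.700000.
(Check via u − w = 2F/√(2b): u − w = -8.086366, 2F/√(2b) = -8.086366.)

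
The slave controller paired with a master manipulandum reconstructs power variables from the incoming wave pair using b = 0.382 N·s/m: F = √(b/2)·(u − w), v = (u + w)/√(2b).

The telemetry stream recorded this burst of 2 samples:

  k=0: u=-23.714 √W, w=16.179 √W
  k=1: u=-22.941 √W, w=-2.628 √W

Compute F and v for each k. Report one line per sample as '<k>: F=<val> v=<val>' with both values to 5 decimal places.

k=0: u−w=-39.89300, u+w=-7.53500; √(b/2)=0.43704, √(2b)=0.87407; F=0.43704×(-39.893)=-17.43466, v=-7.53500/0.87407=-8.62058
k=1: u−w=-20.31300, u+w=-25.56900; √(b/2)=0.43704, √(2b)=0.87407; F=0.43704×(-20.313)=-8.87750, v=-25.56900/0.87407=-29.25277

0: F=-17.43466 v=-8.62058
1: F=-8.87750 v=-29.25277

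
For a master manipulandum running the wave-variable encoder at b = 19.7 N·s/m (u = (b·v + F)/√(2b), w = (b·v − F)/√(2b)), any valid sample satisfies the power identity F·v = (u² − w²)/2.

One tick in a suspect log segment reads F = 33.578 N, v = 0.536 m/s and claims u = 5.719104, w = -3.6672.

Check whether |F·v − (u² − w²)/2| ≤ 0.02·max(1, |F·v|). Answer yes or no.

F·v = 33.578×0.536 = 17.997808 W.
(u² − w²)/2 = (32.708151 − 13.448356)/2 = 9.629897 W.
|Δ| = 8.367911;  2% of max(1, |F·v|) = 0.359956.

no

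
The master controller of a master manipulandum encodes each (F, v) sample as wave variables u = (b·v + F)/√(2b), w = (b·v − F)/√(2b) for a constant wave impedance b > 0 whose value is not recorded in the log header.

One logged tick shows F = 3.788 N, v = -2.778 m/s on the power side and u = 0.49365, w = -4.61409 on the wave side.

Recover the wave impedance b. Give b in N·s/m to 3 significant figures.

b = 1.1 N·s/m

u + w = -4.12044;  u + w = √(2b)·v, so √(2b) = -4.12044/(-2.778) = 1.48324.
b = (√(2b))²/2 = 2.20000/2 = 1.10000.
(Check via u − w = 2F/√(2b): u − w = 5.10774, 2F/√(2b) = 5.10774.)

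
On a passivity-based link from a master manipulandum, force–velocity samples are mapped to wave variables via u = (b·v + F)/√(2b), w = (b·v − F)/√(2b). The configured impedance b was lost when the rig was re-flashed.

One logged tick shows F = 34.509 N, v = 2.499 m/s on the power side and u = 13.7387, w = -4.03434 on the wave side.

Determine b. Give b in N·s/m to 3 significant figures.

u + w = 9.70436;  u + w = √(2b)·v, so √(2b) = 9.70436/2.499 = 3.88330.
b = (√(2b))²/2 = 15.08000/2 = 7.54000.
(Check via u − w = 2F/√(2b): u − w = 17.77304, 2F/√(2b) = 17.77304.)

b = 7.54 N·s/m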